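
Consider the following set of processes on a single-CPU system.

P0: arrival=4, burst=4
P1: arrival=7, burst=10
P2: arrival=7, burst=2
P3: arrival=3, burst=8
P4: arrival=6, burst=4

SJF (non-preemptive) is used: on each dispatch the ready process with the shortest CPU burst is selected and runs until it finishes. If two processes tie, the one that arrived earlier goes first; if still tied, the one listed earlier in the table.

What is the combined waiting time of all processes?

38

Schedule: | idle 0-3 | P3 3-11 | P2 11-13 | P0 13-17 | P4 17-21 | P1 21-31 |
Completion: P0=17  P1=31  P2=13  P3=11  P4=21
Waiting = turnaround − burst: P0=9, P1=14, P2=4, P3=0, P4=11
Total waiting = 9 + 14 + 4 + 0 + 11 = 38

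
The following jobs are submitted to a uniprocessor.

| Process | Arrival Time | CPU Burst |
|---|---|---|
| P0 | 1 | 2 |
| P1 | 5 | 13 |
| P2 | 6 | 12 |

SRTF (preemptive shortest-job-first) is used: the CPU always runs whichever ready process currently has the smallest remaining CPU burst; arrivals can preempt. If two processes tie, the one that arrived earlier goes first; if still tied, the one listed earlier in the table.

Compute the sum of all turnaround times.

Gantt: | idle 0-1 | P0 1-3 | idle 3-5 | P1 5-18 | P2 18-30 |
Completion: P0=3  P1=18  P2=30
Turnaround (C−A): P0=2  P1=13  P2=24
Turnaround = completion − arrival: P0=2, P1=13, P2=24
Total turnaround = 2 + 13 + 24 = 39

39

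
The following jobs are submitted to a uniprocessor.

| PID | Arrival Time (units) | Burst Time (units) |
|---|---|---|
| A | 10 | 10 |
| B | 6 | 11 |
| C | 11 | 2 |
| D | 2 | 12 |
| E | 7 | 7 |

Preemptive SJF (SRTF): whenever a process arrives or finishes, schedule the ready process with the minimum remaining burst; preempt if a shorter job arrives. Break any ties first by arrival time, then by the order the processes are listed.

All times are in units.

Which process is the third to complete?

E

Gantt: | idle 0-2 | D 2-11 | C 11-13 | D 13-16 | E 16-23 | A 23-33 | B 33-44 |
Completion: A=33  B=44  C=13  D=16  E=23
Finish order: C → D → E → A → B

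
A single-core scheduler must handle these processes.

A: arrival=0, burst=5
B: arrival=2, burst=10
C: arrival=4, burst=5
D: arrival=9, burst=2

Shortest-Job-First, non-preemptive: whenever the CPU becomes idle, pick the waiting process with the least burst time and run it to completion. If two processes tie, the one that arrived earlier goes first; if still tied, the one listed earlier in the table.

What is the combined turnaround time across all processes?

34

Schedule: | A 0-5 | C 5-10 | D 10-12 | B 12-22 |
Completion: A=5  B=22  C=10  D=12
Turnaround (C−A): A=5  B=20  C=6  D=3
Turnaround = completion − arrival: A=5, B=20, C=6, D=3
Total turnaround = 5 + 20 + 6 + 3 = 34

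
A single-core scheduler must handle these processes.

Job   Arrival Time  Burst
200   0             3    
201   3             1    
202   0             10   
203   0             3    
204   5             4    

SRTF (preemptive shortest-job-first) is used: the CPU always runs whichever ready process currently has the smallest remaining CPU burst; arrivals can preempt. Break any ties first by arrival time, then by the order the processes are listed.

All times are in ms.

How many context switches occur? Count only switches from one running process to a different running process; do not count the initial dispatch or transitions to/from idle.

4

Gantt: | 200 0-3 | 201 3-4 | 203 4-7 | 204 7-11 | 202 11-21 |
Completion: 200=3  201=4  202=21  203=7  204=11
Turnaround (C−A): 200=3  201=1  202=21  203=7  204=6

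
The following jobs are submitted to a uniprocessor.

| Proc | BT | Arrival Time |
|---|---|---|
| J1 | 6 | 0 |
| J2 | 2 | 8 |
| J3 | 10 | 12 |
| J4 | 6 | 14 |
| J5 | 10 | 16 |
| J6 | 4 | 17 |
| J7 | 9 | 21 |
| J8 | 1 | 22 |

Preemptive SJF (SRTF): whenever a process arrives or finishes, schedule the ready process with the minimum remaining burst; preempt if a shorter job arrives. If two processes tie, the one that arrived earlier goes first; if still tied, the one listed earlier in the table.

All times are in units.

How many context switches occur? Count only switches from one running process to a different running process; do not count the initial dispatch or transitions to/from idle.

Gantt: | J1 0-6 | idle 6-8 | J2 8-10 | idle 10-12 | J3 12-14 | J4 14-20 | J6 20-22 | J8 22-23 | J6 23-25 | J3 25-33 | J7 33-42 | J5 42-52 |
Completion: J1=6  J2=10  J3=33  J4=20  J5=52  J6=25  J7=42  J8=23
Turnaround (C−A): J1=6  J2=2  J3=21  J4=6  J5=36  J6=8  J7=21  J8=1

7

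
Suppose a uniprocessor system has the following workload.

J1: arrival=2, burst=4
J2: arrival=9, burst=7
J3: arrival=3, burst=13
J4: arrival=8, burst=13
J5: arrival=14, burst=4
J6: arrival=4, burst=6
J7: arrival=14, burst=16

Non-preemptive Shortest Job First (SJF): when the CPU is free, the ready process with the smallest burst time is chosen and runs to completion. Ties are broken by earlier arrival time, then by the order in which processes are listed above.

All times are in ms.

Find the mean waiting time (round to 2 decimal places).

Gantt: | idle 0-2 | J1 2-6 | J6 6-12 | J2 12-19 | J5 19-23 | J3 23-36 | J4 36-49 | J7 49-65 |
Completion: J1=6  J2=19  J3=36  J4=49  J5=23  J6=12  J7=65
Waiting times: J1=0, J2=3, J3=20, J4=28, J5=5, J6=2, J7=35
Average waiting = (0+3+20+28+5+2+35) / 7 = 93/7 = 13.29

13.29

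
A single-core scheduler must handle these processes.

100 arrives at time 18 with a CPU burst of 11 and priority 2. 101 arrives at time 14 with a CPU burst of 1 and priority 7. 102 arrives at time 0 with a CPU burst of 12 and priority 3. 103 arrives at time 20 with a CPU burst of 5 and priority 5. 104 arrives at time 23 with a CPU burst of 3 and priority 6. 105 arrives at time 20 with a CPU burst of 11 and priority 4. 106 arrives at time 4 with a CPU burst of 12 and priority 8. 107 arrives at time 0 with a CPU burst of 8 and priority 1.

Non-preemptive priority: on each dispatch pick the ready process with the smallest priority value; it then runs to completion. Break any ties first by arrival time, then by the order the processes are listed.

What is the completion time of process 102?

20

Timeline: | 107 0-8 | 102 8-20 | 100 20-31 | 105 31-42 | 103 42-47 | 104 47-50 | 101 50-51 | 106 51-63 |
Completion: 100=31  101=51  102=20  103=47  104=50  105=42  106=63  107=8
Turnaround (C−A): 100=13  101=37  102=20  103=27  104=27  105=22  106=59  107=8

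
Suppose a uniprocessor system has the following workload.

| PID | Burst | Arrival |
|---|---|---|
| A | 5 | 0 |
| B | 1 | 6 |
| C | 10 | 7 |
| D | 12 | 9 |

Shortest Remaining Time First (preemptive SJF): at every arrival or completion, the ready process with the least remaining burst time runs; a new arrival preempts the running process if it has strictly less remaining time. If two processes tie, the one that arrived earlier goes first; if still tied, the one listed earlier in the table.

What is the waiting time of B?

Schedule: | A 0-5 | idle 5-6 | B 6-7 | C 7-17 | D 17-29 |
Completion: A=5  B=7  C=17  D=29
Turnaround (C−A): A=5  B=1  C=10  D=20
Waiting(B) = turnaround − burst = 1 − 1 = 0

0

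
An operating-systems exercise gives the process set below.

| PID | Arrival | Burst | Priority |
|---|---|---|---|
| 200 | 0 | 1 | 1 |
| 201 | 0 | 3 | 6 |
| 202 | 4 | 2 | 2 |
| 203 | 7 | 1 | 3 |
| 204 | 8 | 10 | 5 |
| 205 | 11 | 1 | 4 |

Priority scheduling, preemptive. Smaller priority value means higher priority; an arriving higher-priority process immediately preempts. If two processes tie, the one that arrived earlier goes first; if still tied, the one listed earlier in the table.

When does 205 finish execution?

12

Timeline: | 200 0-1 | 201 1-4 | 202 4-6 | idle 6-7 | 203 7-8 | 204 8-11 | 205 11-12 | 204 12-19 |
Completion: 200=1  201=4  202=6  203=8  204=19  205=12
Turnaround (C−A): 200=1  201=4  202=2  203=1  204=11  205=1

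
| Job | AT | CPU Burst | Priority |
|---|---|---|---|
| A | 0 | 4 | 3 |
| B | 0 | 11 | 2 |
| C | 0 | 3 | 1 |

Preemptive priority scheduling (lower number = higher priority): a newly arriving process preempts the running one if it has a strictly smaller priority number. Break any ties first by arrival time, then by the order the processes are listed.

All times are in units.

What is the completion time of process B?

Timeline: | C 0-3 | B 3-14 | A 14-18 |
Completion: A=18  B=14  C=3
Turnaround (C−A): A=18  B=14  C=3

14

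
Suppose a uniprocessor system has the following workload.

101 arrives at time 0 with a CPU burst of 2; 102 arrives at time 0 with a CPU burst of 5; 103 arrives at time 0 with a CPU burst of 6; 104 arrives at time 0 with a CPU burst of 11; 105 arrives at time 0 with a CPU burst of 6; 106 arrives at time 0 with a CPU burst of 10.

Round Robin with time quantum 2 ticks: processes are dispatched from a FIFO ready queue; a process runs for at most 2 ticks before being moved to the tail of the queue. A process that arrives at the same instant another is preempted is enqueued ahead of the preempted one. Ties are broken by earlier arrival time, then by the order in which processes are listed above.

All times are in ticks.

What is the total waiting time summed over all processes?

Gantt: | 101 0-2 | 102 2-4 | 103 4-6 | 104 6-8 | 105 8-10 | 106 10-12 | 102 12-14 | 103 14-16 | 104 16-18 | 105 18-20 | 106 20-22 | 102 22-23 | 103 23-25 | 104 25-27 | 105 27-29 | 106 29-31 | 104 31-33 | 106 33-35 | 104 35-37 | 106 37-39 | 104 39-40 |
Completion: 101=2  102=23  103=25  104=40  105=29  106=39
Waiting = turnaround − burst: 101=0, 102=18, 103=19, 104=29, 105=23, 106=29
Total waiting = 0 + 18 + 19 + 29 + 23 + 29 = 118

118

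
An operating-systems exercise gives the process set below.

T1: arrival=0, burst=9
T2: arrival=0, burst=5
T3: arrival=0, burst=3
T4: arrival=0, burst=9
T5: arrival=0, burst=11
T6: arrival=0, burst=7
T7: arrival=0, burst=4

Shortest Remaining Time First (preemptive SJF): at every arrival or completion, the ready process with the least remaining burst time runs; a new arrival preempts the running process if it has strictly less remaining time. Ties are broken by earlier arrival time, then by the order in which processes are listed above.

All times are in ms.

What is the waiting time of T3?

Timeline: | T3 0-3 | T7 3-7 | T2 7-12 | T6 12-19 | T1 19-28 | T4 28-37 | T5 37-48 |
Completion: T1=28  T2=12  T3=3  T4=37  T5=48  T6=19  T7=7
Turnaround (C−A): T1=28  T2=12  T3=3  T4=37  T5=48  T6=19  T7=7
Waiting(T3) = turnaround − burst = 3 − 3 = 0

0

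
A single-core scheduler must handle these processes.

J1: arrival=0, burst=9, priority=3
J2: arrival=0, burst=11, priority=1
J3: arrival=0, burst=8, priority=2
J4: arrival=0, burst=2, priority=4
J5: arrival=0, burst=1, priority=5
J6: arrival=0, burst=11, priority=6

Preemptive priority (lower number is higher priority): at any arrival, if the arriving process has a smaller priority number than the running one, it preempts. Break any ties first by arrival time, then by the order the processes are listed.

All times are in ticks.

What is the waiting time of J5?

30

Gantt: | J2 0-11 | J3 11-19 | J1 19-28 | J4 28-30 | J5 30-31 | J6 31-42 |
Completion: J1=28  J2=11  J3=19  J4=30  J5=31  J6=42
Turnaround (C−A): J1=28  J2=11  J3=19  J4=30  J5=31  J6=42
Waiting(J5) = turnaround − burst = 31 − 1 = 30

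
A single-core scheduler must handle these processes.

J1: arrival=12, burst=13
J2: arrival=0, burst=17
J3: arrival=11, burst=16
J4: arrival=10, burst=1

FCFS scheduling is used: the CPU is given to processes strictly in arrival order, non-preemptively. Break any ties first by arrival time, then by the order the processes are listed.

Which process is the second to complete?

J4

Gantt: | J2 0-17 | J4 17-18 | J3 18-34 | J1 34-47 |
Completion: J1=47  J2=17  J3=34  J4=18
Turnaround (C−A): J1=35  J2=17  J3=23  J4=8
Finish order: J2 → J4 → J3 → J1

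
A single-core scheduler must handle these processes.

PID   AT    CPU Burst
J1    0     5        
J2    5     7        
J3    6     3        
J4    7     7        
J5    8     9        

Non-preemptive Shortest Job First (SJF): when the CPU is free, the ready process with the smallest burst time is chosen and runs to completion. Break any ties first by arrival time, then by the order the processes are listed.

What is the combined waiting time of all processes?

Timeline: | J1 0-5 | J2 5-12 | J3 12-15 | J4 15-22 | J5 22-31 |
Completion: J1=5  J2=12  J3=15  J4=22  J5=31
Turnaround (C−A): J1=5  J2=7  J3=9  J4=15  J5=23
Waiting = turnaround − burst: J1=0, J2=0, J3=6, J4=8, J5=14
Total waiting = 0 + 0 + 6 + 8 + 14 = 28

28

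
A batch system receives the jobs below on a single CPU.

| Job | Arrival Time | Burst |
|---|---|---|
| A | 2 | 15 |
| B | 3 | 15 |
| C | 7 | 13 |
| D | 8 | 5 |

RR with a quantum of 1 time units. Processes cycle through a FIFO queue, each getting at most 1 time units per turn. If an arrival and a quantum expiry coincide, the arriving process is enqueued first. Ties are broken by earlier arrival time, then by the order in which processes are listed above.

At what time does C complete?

50

Timeline: | idle 0-2 | A 2-3 | B 3-4 | A 4-5 | B 5-6 | A 6-7 | B 7-8 | C 8-9 | A 9-10 | D 10-11 | B 11-12 | C 12-13 | A 13-14 | D 14-15 | B 15-16 | C 16-17 | A 17-18 | D 18-19 | B 19-20 | C 20-21 | A 21-22 | D 22-23 | B 23-24 | C 24-25 | A 25-26 | D 26-27 | B 27-28 | C 28-29 | A 29-30 | B 30-31 | C 31-32 | A 32-33 | B 33-34 | C 34-35 | A 35-36 | B 36-37 | C 37-38 | A 38-39 | B 39-40 | C 40-41 | A 41-42 | B 42-43 | C 43-44 | A 44-45 | B 45-46 | C 46-47 | A 47-48 | B 48-49 | C 49-50 |
Completion: A=48  B=49  C=50  D=27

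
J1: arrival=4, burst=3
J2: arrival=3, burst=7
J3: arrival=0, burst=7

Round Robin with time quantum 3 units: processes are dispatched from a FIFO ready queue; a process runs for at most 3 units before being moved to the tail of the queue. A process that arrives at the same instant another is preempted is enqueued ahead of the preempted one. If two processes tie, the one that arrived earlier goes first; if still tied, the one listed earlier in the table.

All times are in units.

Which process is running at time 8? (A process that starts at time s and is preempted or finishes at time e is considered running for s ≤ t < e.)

J3

Gantt: | J3 0-3 | J2 3-6 | J3 6-9 | J1 9-12 | J2 12-15 | J3 15-16 | J2 16-17 |
Completion: J1=12  J2=17  J3=16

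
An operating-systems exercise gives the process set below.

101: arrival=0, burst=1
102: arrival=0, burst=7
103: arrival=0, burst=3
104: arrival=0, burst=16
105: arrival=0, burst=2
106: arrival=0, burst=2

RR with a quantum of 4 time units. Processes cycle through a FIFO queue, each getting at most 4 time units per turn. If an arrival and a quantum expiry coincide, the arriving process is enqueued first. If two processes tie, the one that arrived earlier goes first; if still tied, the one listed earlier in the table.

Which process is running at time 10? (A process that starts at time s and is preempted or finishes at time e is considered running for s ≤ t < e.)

Timeline: | 101 0-1 | 102 1-5 | 103 5-8 | 104 8-12 | 105 12-14 | 106 14-16 | 102 16-19 | 104 19-31 |
Completion: 101=1  102=19  103=8  104=31  105=14  106=16
Turnaround (C−A): 101=1  102=19  103=8  104=31  105=14  106=16

104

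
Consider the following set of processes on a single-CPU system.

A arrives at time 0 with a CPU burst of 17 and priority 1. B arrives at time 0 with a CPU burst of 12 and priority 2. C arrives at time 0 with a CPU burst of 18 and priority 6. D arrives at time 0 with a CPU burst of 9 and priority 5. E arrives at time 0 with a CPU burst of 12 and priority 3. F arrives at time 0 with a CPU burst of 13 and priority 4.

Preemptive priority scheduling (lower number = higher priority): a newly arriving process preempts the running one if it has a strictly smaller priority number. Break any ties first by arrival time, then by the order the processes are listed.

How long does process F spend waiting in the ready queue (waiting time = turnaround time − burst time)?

41

Gantt: | A 0-17 | B 17-29 | E 29-41 | F 41-54 | D 54-63 | C 63-81 |
Completion: A=17  B=29  C=81  D=63  E=41  F=54
Turnaround (C−A): A=17  B=29  C=81  D=63  E=41  F=54
Waiting(F) = turnaround − burst = 54 − 13 = 41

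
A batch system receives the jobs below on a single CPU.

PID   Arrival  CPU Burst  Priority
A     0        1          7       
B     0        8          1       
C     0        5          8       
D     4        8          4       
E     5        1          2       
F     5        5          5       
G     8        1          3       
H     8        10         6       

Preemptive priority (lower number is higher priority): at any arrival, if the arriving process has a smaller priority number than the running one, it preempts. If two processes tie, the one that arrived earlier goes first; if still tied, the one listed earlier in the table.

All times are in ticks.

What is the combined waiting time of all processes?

105

Timeline: | B 0-8 | E 8-9 | G 9-10 | D 10-18 | F 18-23 | H 23-33 | A 33-34 | C 34-39 |
Completion: A=34  B=8  C=39  D=18  E=9  F=23  G=10  H=33
Turnaround (C−A): A=34  B=8  C=39  D=14  E=4  F=18  G=2  H=25
Waiting = turnaround − burst: A=33, B=0, C=34, D=6, E=3, F=13, G=1, H=15
Total waiting = 33 + 0 + 34 + 6 + 3 + 13 + 1 + 15 = 105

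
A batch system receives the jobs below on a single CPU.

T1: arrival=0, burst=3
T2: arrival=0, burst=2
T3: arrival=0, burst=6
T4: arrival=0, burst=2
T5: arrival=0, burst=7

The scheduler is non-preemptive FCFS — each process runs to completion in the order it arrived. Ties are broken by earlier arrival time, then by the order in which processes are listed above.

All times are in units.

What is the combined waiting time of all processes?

Timeline: | T1 0-3 | T2 3-5 | T3 5-11 | T4 11-13 | T5 13-20 |
Completion: T1=3  T2=5  T3=11  T4=13  T5=20
Turnaround (C−A): T1=3  T2=5  T3=11  T4=13  T5=20
Waiting = turnaround − burst: T1=0, T2=3, T3=5, T4=11, T5=13
Total waiting = 0 + 3 + 5 + 11 + 13 = 32

32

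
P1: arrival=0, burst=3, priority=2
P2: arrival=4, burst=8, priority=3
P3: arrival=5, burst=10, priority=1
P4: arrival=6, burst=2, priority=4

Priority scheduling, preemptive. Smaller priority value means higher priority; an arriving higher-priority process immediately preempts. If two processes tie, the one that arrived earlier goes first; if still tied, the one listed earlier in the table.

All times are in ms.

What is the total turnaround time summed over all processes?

Gantt: | P1 0-3 | idle 3-4 | P2 4-5 | P3 5-15 | P2 15-22 | P4 22-24 |
Completion: P1=3  P2=22  P3=15  P4=24
Turnaround = completion − arrival: P1=3, P2=18, P3=10, P4=18
Total turnaround = 3 + 18 + 10 + 18 = 49

49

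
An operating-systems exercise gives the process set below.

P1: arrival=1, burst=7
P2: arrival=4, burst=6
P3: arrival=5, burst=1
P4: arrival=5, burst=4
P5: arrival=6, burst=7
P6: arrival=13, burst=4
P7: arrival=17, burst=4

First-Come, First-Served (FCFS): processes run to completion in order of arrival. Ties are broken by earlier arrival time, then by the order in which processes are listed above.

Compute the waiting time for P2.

4

Schedule: | idle 0-1 | P1 1-8 | P2 8-14 | P3 14-15 | P4 15-19 | P5 19-26 | P6 26-30 | P7 30-34 |
Completion: P1=8  P2=14  P3=15  P4=19  P5=26  P6=30  P7=34
Waiting(P2) = turnaround − burst = 10 − 6 = 4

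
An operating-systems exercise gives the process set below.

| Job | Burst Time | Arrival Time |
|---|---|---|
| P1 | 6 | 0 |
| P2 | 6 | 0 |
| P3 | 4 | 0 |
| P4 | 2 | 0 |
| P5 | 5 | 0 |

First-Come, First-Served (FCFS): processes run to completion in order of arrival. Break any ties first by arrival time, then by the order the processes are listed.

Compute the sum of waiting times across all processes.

Schedule: | P1 0-6 | P2 6-12 | P3 12-16 | P4 16-18 | P5 18-23 |
Completion: P1=6  P2=12  P3=16  P4=18  P5=23
Waiting = turnaround − burst: P1=0, P2=6, P3=12, P4=16, P5=18
Total waiting = 0 + 6 + 12 + 16 + 18 = 52

52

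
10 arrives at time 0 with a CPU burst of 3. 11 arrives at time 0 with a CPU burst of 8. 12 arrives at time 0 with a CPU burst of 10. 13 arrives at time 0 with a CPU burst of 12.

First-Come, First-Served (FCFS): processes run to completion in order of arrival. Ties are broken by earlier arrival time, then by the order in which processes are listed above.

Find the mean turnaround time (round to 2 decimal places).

17.00

Timeline: | 10 0-3 | 11 3-11 | 12 11-21 | 13 21-33 |
Completion: 10=3  11=11  12=21  13=33
Turnaround (C−A): 10=3  11=11  12=21  13=33
Turnaround times: 10=3, 11=11, 12=21, 13=33
Average turnaround = (3+11+21+33) / 4 = 68/4 = 17.00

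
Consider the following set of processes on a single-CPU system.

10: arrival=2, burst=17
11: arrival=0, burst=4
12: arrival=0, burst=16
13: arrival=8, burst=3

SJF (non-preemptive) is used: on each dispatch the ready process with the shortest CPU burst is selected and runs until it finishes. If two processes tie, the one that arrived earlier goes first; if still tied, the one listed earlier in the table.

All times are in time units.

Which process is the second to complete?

Timeline: | 11 0-4 | 12 4-20 | 13 20-23 | 10 23-40 |
Completion: 10=40  11=4  12=20  13=23
Finish order: 11 → 12 → 13 → 10

12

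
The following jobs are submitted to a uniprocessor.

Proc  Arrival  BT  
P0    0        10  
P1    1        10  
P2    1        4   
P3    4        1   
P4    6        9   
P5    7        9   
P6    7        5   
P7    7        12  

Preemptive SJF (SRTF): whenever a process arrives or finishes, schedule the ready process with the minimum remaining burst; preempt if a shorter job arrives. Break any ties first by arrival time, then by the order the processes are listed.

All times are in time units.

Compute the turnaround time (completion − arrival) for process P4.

23

Gantt: | P0 0-1 | P2 1-5 | P3 5-6 | P0 6-7 | P6 7-12 | P0 12-20 | P4 20-29 | P5 29-38 | P1 38-48 | P7 48-60 |
Completion: P0=20  P1=48  P2=5  P3=6  P4=29  P5=38  P6=12  P7=60
Turnaround (C−A): P0=20  P1=47  P2=4  P3=2  P4=23  P5=31  P6=5  P7=53
Turnaround(P4) = completion − arrival = 29 − 6 = 23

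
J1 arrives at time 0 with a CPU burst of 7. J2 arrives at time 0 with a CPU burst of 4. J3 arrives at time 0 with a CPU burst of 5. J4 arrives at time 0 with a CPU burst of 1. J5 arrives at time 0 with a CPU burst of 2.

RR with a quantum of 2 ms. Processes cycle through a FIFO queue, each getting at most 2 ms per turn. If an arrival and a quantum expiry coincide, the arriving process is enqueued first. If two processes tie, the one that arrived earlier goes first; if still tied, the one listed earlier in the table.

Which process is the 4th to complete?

Timeline: | J1 0-2 | J2 2-4 | J3 4-6 | J4 6-7 | J5 7-9 | J1 9-11 | J2 11-13 | J3 13-15 | J1 15-17 | J3 17-18 | J1 18-19 |
Completion: J1=19  J2=13  J3=18  J4=7  J5=9
Turnaround (C−A): J1=19  J2=13  J3=18  J4=7  J5=9
Finish order: J4 → J5 → J2 → J3 → J1

J3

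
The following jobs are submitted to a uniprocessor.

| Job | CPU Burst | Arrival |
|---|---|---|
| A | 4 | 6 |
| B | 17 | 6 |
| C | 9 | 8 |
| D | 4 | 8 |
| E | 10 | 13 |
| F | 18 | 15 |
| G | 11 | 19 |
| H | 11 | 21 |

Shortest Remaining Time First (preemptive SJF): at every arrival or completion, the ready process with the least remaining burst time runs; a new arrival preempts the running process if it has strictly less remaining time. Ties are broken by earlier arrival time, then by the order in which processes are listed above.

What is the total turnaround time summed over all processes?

245

Schedule: | idle 0-6 | A 6-10 | D 10-14 | C 14-23 | E 23-33 | G 33-44 | H 44-55 | B 55-72 | F 72-90 |
Completion: A=10  B=72  C=23  D=14  E=33  F=90  G=44  H=55
Turnaround = completion − arrival: A=4, B=66, C=15, D=6, E=20, F=75, G=25, H=34
Total turnaround = 4 + 66 + 15 + 6 + 20 + 75 + 25 + 34 = 245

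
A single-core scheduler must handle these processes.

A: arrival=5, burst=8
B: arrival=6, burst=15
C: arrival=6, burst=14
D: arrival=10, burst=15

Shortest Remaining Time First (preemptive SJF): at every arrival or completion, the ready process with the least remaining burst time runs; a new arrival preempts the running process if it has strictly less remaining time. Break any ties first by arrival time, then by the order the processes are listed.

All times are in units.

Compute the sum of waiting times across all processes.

60

Gantt: | idle 0-5 | A 5-13 | C 13-27 | B 27-42 | D 42-57 |
Completion: A=13  B=42  C=27  D=57
Waiting = turnaround − burst: A=0, B=21, C=7, D=32
Total waiting = 0 + 21 + 7 + 32 = 60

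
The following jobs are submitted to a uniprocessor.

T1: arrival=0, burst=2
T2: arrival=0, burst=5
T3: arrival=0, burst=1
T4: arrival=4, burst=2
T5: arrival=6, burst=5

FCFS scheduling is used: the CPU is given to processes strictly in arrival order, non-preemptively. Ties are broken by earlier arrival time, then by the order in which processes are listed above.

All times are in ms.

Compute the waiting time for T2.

Gantt: | T1 0-2 | T2 2-7 | T3 7-8 | T4 8-10 | T5 10-15 |
Completion: T1=2  T2=7  T3=8  T4=10  T5=15
Turnaround (C−A): T1=2  T2=7  T3=8  T4=6  T5=9
Waiting(T2) = turnaround − burst = 7 − 5 = 2

2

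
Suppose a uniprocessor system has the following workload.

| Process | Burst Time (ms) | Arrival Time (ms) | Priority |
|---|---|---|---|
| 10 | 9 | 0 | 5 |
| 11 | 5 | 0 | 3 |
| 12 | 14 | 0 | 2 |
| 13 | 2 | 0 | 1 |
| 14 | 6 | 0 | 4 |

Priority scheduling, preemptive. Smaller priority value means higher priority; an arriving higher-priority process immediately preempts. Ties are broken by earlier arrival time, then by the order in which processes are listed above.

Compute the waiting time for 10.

Gantt: | 13 0-2 | 12 2-16 | 11 16-21 | 14 21-27 | 10 27-36 |
Completion: 10=36  11=21  12=16  13=2  14=27
Waiting(10) = turnaround − burst = 36 − 9 = 27

27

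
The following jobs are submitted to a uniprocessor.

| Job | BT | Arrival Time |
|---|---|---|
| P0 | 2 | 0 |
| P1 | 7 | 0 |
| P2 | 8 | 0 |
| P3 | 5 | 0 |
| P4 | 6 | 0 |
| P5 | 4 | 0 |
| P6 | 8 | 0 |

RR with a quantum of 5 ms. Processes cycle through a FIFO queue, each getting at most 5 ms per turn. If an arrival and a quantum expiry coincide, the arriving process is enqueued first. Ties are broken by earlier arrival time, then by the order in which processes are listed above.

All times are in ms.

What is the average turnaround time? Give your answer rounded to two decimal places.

Timeline: | P0 0-2 | P1 2-7 | P2 7-12 | P3 12-17 | P4 17-22 | P5 22-26 | P6 26-31 | P1 31-33 | P2 33-36 | P4 36-37 | P6 37-40 |
Completion: P0=2  P1=33  P2=36  P3=17  P4=37  P5=26  P6=40
Turnaround (C−A): P0=2  P1=33  P2=36  P3=17  P4=37  P5=26  P6=40
Turnaround times: P0=2, P1=33, P2=36, P3=17, P4=37, P5=26, P6=40
Average turnaround = (2+33+36+17+37+26+40) / 7 = 191/7 = 27.29

27.29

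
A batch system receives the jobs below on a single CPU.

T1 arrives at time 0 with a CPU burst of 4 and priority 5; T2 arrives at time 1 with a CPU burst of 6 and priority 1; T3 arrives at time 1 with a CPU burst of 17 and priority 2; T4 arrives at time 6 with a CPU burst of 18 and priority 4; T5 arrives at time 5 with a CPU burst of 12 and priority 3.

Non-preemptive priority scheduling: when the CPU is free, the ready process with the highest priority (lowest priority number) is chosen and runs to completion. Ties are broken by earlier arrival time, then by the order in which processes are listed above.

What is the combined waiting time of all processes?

67

Gantt: | T1 0-4 | T2 4-10 | T3 10-27 | T5 27-39 | T4 39-57 |
Completion: T1=4  T2=10  T3=27  T4=57  T5=39
Turnaround (C−A): T1=4  T2=9  T3=26  T4=51  T5=34
Waiting = turnaround − burst: T1=0, T2=3, T3=9, T4=33, T5=22
Total waiting = 0 + 3 + 9 + 33 + 22 = 67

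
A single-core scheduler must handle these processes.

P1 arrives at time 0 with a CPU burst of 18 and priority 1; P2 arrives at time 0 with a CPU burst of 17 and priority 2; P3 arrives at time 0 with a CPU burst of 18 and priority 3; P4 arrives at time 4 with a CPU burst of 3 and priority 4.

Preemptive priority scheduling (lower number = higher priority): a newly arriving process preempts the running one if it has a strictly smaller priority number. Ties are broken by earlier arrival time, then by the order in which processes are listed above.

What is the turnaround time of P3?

Gantt: | P1 0-18 | P2 18-35 | P3 35-53 | P4 53-56 |
Completion: P1=18  P2=35  P3=53  P4=56
Turnaround(P3) = completion − arrival = 53 − 0 = 53

53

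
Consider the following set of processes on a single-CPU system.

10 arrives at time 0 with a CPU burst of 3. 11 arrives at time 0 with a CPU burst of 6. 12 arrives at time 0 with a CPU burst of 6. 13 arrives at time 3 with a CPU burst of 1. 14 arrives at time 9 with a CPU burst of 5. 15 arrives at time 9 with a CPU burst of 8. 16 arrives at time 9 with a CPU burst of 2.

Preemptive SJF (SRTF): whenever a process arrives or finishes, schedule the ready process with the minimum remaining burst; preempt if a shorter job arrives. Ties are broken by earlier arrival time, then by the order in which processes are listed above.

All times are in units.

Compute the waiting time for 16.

Timeline: | 10 0-3 | 13 3-4 | 11 4-10 | 16 10-12 | 14 12-17 | 12 17-23 | 15 23-31 |
Completion: 10=3  11=10  12=23  13=4  14=17  15=31  16=12
Turnaround (C−A): 10=3  11=10  12=23  13=1  14=8  15=22  16=3
Waiting(16) = turnaround − burst = 3 − 2 = 1

1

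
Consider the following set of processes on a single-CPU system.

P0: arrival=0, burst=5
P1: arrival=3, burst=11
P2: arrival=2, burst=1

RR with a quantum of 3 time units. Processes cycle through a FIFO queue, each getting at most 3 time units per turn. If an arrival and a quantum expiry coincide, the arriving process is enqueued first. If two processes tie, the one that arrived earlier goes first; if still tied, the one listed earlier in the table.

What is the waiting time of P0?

4

Gantt: | P0 0-3 | P2 3-4 | P1 4-7 | P0 7-9 | P1 9-17 |
Completion: P0=9  P1=17  P2=4
Waiting(P0) = turnaround − burst = 9 − 5 = 4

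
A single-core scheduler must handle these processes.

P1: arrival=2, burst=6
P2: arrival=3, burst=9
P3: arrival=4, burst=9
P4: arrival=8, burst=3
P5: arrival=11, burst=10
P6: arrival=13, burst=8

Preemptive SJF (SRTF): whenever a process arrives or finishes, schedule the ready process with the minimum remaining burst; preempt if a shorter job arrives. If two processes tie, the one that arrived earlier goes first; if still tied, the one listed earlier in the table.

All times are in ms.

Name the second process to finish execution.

P4

Gantt: | idle 0-2 | P1 2-8 | P4 8-11 | P2 11-20 | P6 20-28 | P3 28-37 | P5 37-47 |
Completion: P1=8  P2=20  P3=37  P4=11  P5=47  P6=28
Turnaround (C−A): P1=6  P2=17  P3=33  P4=3  P5=36  P6=15
Finish order: P1 → P4 → P2 → P6 → P3 → P5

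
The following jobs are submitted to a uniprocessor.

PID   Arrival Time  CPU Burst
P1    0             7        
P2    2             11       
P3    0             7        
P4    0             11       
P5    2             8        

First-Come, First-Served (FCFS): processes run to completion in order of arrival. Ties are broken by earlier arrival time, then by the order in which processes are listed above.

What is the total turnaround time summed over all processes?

Schedule: | P1 0-7 | P3 7-14 | P4 14-25 | P2 25-36 | P5 36-44 |
Completion: P1=7  P2=36  P3=14  P4=25  P5=44
Turnaround (C−A): P1=7  P2=34  P3=14  P4=25  P5=42
Turnaround = completion − arrival: P1=7, P2=34, P3=14, P4=25, P5=42
Total turnaround = 7 + 34 + 14 + 25 + 42 = 122

122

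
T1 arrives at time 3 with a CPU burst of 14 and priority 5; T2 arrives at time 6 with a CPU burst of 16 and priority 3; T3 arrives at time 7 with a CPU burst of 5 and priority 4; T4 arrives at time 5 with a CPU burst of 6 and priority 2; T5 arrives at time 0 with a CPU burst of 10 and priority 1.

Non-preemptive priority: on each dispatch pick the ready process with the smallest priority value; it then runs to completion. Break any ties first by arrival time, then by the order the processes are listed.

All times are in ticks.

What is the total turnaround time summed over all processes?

125

Timeline: | T5 0-10 | T4 10-16 | T2 16-32 | T3 32-37 | T1 37-51 |
Completion: T1=51  T2=32  T3=37  T4=16  T5=10
Turnaround (C−A): T1=48  T2=26  T3=30  T4=11  T5=10
Turnaround = completion − arrival: T1=48, T2=26, T3=30, T4=11, T5=10
Total turnaround = 48 + 26 + 30 + 11 + 10 = 125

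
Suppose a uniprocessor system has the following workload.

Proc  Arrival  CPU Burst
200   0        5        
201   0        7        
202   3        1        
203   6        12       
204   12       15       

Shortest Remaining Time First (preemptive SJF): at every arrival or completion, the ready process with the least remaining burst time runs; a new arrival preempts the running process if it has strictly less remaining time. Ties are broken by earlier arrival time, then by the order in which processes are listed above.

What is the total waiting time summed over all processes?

27

Timeline: | 200 0-3 | 202 3-4 | 200 4-6 | 201 6-13 | 203 13-25 | 204 25-40 |
Completion: 200=6  201=13  202=4  203=25  204=40
Waiting = turnaround − burst: 200=1, 201=6, 202=0, 203=7, 204=13
Total waiting = 1 + 6 + 0 + 7 + 13 = 27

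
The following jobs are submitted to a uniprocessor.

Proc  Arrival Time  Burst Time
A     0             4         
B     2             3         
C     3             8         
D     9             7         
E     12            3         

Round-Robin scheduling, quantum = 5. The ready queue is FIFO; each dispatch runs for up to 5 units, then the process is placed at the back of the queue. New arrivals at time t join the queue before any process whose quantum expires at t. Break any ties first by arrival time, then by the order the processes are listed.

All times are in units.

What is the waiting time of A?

Schedule: | A 0-4 | B 4-7 | C 7-12 | D 12-17 | E 17-20 | C 20-23 | D 23-25 |
Completion: A=4  B=7  C=23  D=25  E=20
Waiting(A) = turnaround − burst = 4 − 4 = 0

0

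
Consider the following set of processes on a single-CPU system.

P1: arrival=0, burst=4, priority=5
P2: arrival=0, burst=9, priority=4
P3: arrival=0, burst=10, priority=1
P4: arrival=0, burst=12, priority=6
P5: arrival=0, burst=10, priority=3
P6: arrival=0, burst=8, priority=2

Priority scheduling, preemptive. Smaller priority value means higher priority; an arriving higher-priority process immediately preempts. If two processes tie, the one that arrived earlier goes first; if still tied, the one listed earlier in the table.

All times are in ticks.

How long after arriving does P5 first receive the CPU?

18

Schedule: | P3 0-10 | P6 10-18 | P5 18-28 | P2 28-37 | P1 37-41 | P4 41-53 |
Completion: P1=41  P2=37  P3=10  P4=53  P5=28  P6=18
Response(P5) = first start − arrival = 18 − 0 = 18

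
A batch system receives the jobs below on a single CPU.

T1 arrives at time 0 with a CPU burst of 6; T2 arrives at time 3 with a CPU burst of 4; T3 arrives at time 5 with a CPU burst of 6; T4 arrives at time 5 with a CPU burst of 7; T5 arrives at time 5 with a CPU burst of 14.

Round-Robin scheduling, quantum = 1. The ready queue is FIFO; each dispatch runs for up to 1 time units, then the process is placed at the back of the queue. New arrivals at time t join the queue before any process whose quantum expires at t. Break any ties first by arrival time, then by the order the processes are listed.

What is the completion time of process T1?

15

Schedule: | T1 0-3 | T2 3-4 | T1 4-5 | T2 5-6 | T3 6-7 | T4 7-8 | T5 8-9 | T1 9-10 | T2 10-11 | T3 11-12 | T4 12-13 | T5 13-14 | T1 14-15 | T2 15-16 | T3 16-17 | T4 17-18 | T5 18-19 | T3 19-20 | T4 20-21 | T5 21-22 | T3 22-23 | T4 23-24 | T5 24-25 | T3 25-26 | T4 26-27 | T5 27-28 | T4 28-29 | T5 29-37 |
Completion: T1=15  T2=16  T3=26  T4=29  T5=37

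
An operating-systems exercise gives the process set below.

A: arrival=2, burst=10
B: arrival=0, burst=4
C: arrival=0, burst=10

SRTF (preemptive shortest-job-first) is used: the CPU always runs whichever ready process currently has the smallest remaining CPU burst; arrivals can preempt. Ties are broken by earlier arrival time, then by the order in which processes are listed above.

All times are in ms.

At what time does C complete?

Gantt: | B 0-4 | C 4-14 | A 14-24 |
Completion: A=24  B=4  C=14
Turnaround (C−A): A=22  B=4  C=14

14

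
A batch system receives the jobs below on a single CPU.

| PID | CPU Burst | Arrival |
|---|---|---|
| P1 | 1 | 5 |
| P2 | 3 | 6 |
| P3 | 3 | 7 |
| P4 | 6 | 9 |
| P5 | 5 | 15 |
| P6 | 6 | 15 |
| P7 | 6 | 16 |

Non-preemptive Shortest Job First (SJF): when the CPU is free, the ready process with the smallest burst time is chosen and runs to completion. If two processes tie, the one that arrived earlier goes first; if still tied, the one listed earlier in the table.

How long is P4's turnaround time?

Gantt: | idle 0-5 | P1 5-6 | P2 6-9 | P3 9-12 | P4 12-18 | P5 18-23 | P6 23-29 | P7 29-35 |
Completion: P1=6  P2=9  P3=12  P4=18  P5=23  P6=29  P7=35
Turnaround(P4) = completion − arrival = 18 − 9 = 9

9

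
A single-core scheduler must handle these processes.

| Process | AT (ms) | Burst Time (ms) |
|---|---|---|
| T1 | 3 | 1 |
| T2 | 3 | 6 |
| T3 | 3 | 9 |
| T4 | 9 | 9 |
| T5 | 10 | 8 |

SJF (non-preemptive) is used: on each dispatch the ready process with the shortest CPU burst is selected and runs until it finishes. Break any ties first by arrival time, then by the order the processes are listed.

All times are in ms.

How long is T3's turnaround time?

Schedule: | idle 0-3 | T1 3-4 | T2 4-10 | T5 10-18 | T3 18-27 | T4 27-36 |
Completion: T1=4  T2=10  T3=27  T4=36  T5=18
Turnaround (C−A): T1=1  T2=7  T3=24  T4=27  T5=8
Turnaround(T3) = completion − arrival = 27 − 3 = 24

24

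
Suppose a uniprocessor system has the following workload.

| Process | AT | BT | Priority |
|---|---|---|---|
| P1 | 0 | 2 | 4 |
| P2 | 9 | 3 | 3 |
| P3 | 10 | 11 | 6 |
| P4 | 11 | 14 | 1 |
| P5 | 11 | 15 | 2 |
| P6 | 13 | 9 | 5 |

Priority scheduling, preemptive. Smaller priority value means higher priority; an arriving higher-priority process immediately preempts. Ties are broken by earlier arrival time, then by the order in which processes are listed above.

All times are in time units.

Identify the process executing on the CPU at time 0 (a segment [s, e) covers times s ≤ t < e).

P1

Timeline: | P1 0-2 | idle 2-9 | P2 9-11 | P4 11-25 | P5 25-40 | P2 40-41 | P6 41-50 | P3 50-61 |
Completion: P1=2  P2=41  P3=61  P4=25  P5=40  P6=50
Turnaround (C−A): P1=2  P2=32  P3=51  P4=14  P5=29  P6=37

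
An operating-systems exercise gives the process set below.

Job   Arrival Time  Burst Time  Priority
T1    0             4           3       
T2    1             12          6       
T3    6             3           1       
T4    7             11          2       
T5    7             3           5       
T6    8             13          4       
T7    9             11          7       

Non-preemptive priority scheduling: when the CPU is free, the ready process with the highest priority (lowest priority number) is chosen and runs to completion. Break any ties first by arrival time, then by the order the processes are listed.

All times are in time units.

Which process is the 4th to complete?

Timeline: | T1 0-4 | T2 4-16 | T3 16-19 | T4 19-30 | T6 30-43 | T5 43-46 | T7 46-57 |
Completion: T1=4  T2=16  T3=19  T4=30  T5=46  T6=43  T7=57
Finish order: T1 → T2 → T3 → T4 → T6 → T5 → T7

T4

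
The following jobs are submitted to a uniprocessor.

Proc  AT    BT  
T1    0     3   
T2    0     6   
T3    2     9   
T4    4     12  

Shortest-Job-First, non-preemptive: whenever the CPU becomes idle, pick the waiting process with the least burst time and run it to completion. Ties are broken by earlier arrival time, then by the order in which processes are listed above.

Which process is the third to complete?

T3

Timeline: | T1 0-3 | T2 3-9 | T3 9-18 | T4 18-30 |
Completion: T1=3  T2=9  T3=18  T4=30
Turnaround (C−A): T1=3  T2=9  T3=16  T4=26
Finish order: T1 → T2 → T3 → T4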